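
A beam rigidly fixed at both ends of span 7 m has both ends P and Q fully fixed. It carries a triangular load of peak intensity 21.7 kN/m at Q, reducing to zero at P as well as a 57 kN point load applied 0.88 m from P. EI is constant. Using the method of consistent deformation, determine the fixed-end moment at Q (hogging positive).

Release both end moments; the primary structure is a simply-supported span PQ with redundants M_P and M_Q.
End rotations of the released simple span under the applied load (×1/EI):
  at P: triangular load, peak 21.7: 7w₀L³/(360EI) = 144.7/EI
  at Q: triangular load, peak 21.7: w₀L³/(45EI) = 165.4/EI
  at P: point load 57 at a = 0.88: Pab(L + b)/(6LEI) = 95.89/EI
  at Q: point load 57 at a = 0.88: Pab(L + a)/(6LEI) = 57.6/EI
  θ_P0 = 240.6/EI,  θ_Q0 = 223/EI
Flexibility coefficients: a unit moment at one end gives L/(3EI) there and L/(6EI) at the far end, so f₁₁ = f₂₂ = 2.333/EI and f₁₂ = f₂₁ = 1.167/EI.
Compatibility — zero rotation at each built-in end:
  2.333 M_P + 1.167 M_Q = 240.6
  1.167 M_P + 2.333 M_Q = 223
Solving the pair gives M_P = 73.78 kN·m and M_Q = 58.68 kN·m (hogging).

M_Q = 58.68 kN·m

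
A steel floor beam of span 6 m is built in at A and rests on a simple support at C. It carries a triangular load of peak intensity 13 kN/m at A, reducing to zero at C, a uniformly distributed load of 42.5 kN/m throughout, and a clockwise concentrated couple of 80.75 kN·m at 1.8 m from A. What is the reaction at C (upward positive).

R_C = 113.7 kN

Release the roller at C. Primary structure: cantilever fixed at A.
Deflection at C on the released cantilever, summing each load's contribution:
  triangular load, peak 13 at the fixed end: w₀L⁴/(30EI) = 561.6/EI
  UDL 42.5: wL⁴/(8EI) = 6885/EI
  clockwise couple 80.75 at a = 1.8: M₀a(2L − a)/(2EI) = 741.3/EI
  δ_0 = 8188/EI
Tip deflection under a unit load at C: L³/(3EI) = 72/EI.
The prop prevents deflection at C: R_C = δ_0/δ_{CC} = 8188/72 = 113.7 kN.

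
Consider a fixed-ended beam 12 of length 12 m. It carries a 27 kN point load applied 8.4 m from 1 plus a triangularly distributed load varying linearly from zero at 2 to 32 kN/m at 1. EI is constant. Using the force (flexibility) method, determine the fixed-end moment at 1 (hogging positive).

Release both end moments; the primary structure is a simply-supported span 12 with redundants M_1 and M_2.
Simple-span end rotations at 1 and 2 under the given loads:
  at 1: point load 27 at a = 8.4: Pab(L + b)/(6LEI) = 176.9/EI
  at 2: point load 27 at a = 8.4: Pab(L + a)/(6LEI) = 231.3/EI
  at 1: triangular load, peak 32: w₀L³/(45EI) = 1229/EI
  at 2: triangular load, peak 32: 7w₀L³/(360EI) = 1075/EI
  θ_10 = 1406/EI,  θ_20 = 1307/EI
Flexibility coefficients: a unit moment at one end gives L/(3EI) there and L/(6EI) at the far end, so f₁₁ = f₂₂ = 4/EI and f₁₂ = f₂₁ = 2/EI.
Compatibility — zero rotation at each built-in end:
  4 M_1 + 2 M_2 = 1406
  2 M_1 + 4 M_2 = 1307
Solving the pair gives M_1 = 250.8 kN·m and M_2 = 201.2 kN·m (hogging).

M_1 = 250.8 kN·m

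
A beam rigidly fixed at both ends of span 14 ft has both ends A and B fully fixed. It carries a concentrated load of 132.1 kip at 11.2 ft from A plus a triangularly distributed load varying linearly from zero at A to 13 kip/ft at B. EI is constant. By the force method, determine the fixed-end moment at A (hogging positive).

Take the two fixed-end moments M_A, M_B as redundants; the released structure is the simple span AB.
End rotations of the released simple span under the applied load (×1/EI):
  at A: point load 132.1 at a = 11.2: Pab(L + b)/(6LEI) = 828.5/EI
  at B: point load 132.1 at a = 11.2: Pab(L + a)/(6LEI) = 1243/EI
  at A: triangular load, peak 13: 7w₀L³/(360EI) = 693.6/EI
  at B: triangular load, peak 13: w₀L³/(45EI) = 792.7/EI
  θ_A0 = 1522/EI,  θ_B0 = 2036/EI
Flexibility coefficients: a unit moment at one end gives L/(3EI) there and L/(6EI) at the far end, so f₁₁ = f₂₂ = 4.667/EI and f₁₂ = f₂₁ = 2.333/EI.
Compatibility — zero rotation at each built-in end:
  4.667 M_A + 2.333 M_B = 1522
  2.333 M_A + 4.667 M_B = 2036
Solving the pair gives M_A = 144.1 kip·ft and M_B = 364.1 kip·ft (hogging).

M_A = 144.1 kip·ft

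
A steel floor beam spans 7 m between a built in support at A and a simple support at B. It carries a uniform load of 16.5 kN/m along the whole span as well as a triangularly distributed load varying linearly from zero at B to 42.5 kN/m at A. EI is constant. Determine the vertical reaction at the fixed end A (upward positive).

R_A = 191.2 kN

Release the roller at B. Primary structure: cantilever fixed at A.
Free-end deflection of the primary structure under the applied loading (downward +):
  UDL 16.5: wL⁴/(8EI) = 4952/EI
  triangular load, peak 42.5 at the fixed end: w₀L⁴/(30EI) = 3401/EI
  δ_0 = 8353/EI
Flexibility coefficient — unit upward force at B: δ_{BB} = L³/(3EI) = 114.3/EI.
Compatibility at B: δ_0 − R_B·δ_{BB} = 0, so R_B = 8353/114.3 = 73.06 kN.
Vertical equilibrium: R_A = ΣP − R_B = 264.2 − 73.06 = 191.2 kN.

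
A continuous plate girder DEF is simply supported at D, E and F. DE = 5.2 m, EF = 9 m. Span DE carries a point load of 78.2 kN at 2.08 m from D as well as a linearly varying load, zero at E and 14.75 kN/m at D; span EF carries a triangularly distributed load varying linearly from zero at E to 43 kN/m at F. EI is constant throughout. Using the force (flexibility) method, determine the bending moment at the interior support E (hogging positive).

Release continuity at E by inserting a hinge; the redundant is the internal moment M_E. The primary structure is two simply-supported spans DE and EF.
Rotations at E on the released spans (each span's end-slope, ×1/EI):
  span DE: point load 78.2 at a = 2.08: Pab(L + a)/(6LEI) = 118.4/EI
  span DE: triangular load, peak 14.75: 7w₀L³/(360EI) = 40.33/EI
  span EF: triangular load, peak 43: 7w₀L³/(360EI) = 609.5/EI
  relative rotation θ_0 = (158.7 + 609.5)/EI = 768.3/EI
A unit hogging moment at E produces rotation L₁/(3EI) + L₂/(3EI) = 4.733/EI.
Compatibility: M_E·(L₁+L₂)/(3EI) = θ_0, giving M_E = 162.3 kN·m (hogging).

M_E = 162.3 kN·m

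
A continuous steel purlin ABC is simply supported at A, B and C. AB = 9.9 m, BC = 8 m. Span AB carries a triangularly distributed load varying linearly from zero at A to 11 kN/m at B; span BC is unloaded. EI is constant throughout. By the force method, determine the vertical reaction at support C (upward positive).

Insert a hinge at B; M_B is the redundant, and each span becomes simply supported.
Discontinuity in slope at B on the released structure — sum the simple-span end rotations:
  span AB: triangular load, peak 11: w₀L³/(45EI) = 237.2/EI
  relative rotation θ_0 = (237.2 + 0)/EI = 237.2/EI
A unit hogging moment at B produces rotation L₁/(3EI) + L₂/(3EI) = 5.967/EI.
Compatibility: M_B·(L₁+L₂)/(3EI) = θ_0, giving M_B = 39.75 kN·m (hogging).
Span BC, ΣM about C: R_B^{BC}·8 = 0 + 39.75, so R_B^{BC} = 4.969 kN and R_C = 0 − 4.969 = -4.969 kN.

R_C = -4.969 kN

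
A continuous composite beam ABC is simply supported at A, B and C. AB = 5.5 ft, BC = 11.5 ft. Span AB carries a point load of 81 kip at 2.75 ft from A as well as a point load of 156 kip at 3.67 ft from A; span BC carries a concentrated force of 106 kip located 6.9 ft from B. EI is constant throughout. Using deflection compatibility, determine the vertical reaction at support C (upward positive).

Take M_B as the redundant. Released structure: two simple spans AB and BC with a hinge at B.
Discontinuity in slope at B on the released structure — sum the simple-span end rotations:
  span AB: point load 81 at a = 2.75: Pab(L + a)/(6LEI) = 153.1/EI
  span AB: point load 156 at a = 3.67: Pab(L + a)/(6LEI) = 291.1/EI
  span BC: point load 106 at a = 6.9: Pab(L + b)/(6LEI) = 785/EI
  relative rotation θ_0 = (444.3 + 785)/EI = 1229/EI
A unit hogging moment at B produces rotation L₁/(3EI) + L₂/(3EI) = 5.667/EI.
Compatibility: M_B·(L₁+L₂)/(3EI) = θ_0, giving M_B = 216.9 kip·ft (hogging).
Span BC, ΣM about C: R_B^{BC}·11.5 = 487.6 + 216.9, so R_B^{BC} = 61.26 kip and R_C = 106 − 61.26 = 44.74 kip.

R_C = 44.74 kip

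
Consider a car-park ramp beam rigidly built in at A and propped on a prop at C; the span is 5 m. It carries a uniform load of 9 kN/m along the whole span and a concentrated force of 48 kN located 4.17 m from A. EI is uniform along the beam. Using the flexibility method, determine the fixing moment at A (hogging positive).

M_A = 47.5 kN·m

Take the reaction at C as the redundant and release it; the primary structure is a cantilever fixed at A.
Downward deflection at the released point C due to the loads:
  UDL 9: wL⁴/(8EI) = 703.1/EI
  point load 48 at a = 4.17: Pa²(3L − a)/(6EI) = 1507/EI
  δ_0 = 2210/EI
Tip deflection under a unit load at C: L³/(3EI) = 41.67/EI.
The prop prevents deflection at C: R_C = δ_0/δ_{CC} = 2210/41.67 = 53.03 kN.
Moment equilibrium about A: M_A = Σ(load moments about A) − R_C·L = 312.7 − 53.03×5 = 47.5 kN·m.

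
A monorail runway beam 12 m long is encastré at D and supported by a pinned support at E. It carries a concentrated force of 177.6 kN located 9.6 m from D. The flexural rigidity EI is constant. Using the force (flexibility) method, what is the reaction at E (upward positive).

R_E = 125 kN

Release the roller at E. Primary structure: cantilever fixed at D.
Free-end deflection of the primary structure under the applied loading (downward +):
  point load 177.6 at a = 9.6: Pa²(3L − a)/(6EI) = 72018/EI
Flexibility coefficient — unit upward force at E: δ_{EE} = L³/(3EI) = 576/EI.
The prop prevents deflection at E: R_E = δ_0/δ_{EE} = 72018/576 = 125 kN.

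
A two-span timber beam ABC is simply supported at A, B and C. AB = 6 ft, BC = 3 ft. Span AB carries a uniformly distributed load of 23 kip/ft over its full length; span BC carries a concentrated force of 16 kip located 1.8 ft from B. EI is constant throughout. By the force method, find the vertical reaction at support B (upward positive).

R_B = 111.2 kip

Take M_B as the redundant. Released structure: two simple spans AB and BC with a hinge at B.
End slopes at the hinge B, treating each span as simply supported:
  span AB: UDL 23: wL³/(24EI) = 207/EI
  span BC: point load 16 at a = 1.8: Pab(L + b)/(6LEI) = 8.064/EI
  relative rotation θ_0 = (207 + 8.064)/EI = 215.1/EI
A unit hogging moment at B produces rotation L₁/(3EI) + L₂/(3EI) = 3/EI.
Compatibility: M_B·(L₁+L₂)/(3EI) = θ_0, giving M_B = 71.69 kip·ft (hogging).
Span AB, ΣM about A with M_B applied at B: R_B^{AB}·6 = 414 + 71.69, so R_B^{AB} = 80.95 kip and R_A = 138 − 80.95 = 57.05 kip.
Span BC, ΣM about C: R_B^{BC}·3 = 19.2 + 71.69, so R_B^{BC} = 30.3 kip and R_C = 16 − 30.3 = -14.3 kip.
R_B = 80.95 + 30.3 = 111.2 kip.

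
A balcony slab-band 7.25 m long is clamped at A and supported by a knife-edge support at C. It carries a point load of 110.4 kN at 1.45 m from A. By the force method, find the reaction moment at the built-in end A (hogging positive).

M_A = 115.3 kN·m

Release the roller at C. Primary structure: cantilever fixed at A.
Primary-structure tip deflection at C by superposition:
  point load 110.4 at a = 1.45: Pa²(3L − a)/(6EI) = 785.3/EI
Tip deflection under a unit load at C: L³/(3EI) = 127/EI.
Compatibility at C: δ_0 − R_C·δ_{CC} = 0, so R_C = 785.3/127 = 6.182 kN.
Moment equilibrium about A: M_A = Σ(load moments about A) − R_C·L = 160.1 − 6.182×7.25 = 115.3 kN·m.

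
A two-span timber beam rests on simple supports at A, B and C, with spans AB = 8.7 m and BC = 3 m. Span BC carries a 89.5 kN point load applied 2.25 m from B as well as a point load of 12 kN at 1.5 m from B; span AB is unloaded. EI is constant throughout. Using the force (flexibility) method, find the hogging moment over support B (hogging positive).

M_B = 9.799 kN·m

Insert a hinge at B; M_B is the redundant, and each span becomes simply supported.
End slopes at the hinge B, treating each span as simply supported:
  span BC: point load 89.5 at a = 2.25: Pab(L + b)/(6LEI) = 31.46/EI
  span BC: point load 12 at a = 1.5: Pab(L + b)/(6LEI) = 6.75/EI
  relative rotation θ_0 = (0 + 38.21)/EI = 38.21/EI
A unit hogging moment at B produces rotation L₁/(3EI) + L₂/(3EI) = 3.9/EI.
Compatibility: M_B·(L₁+L₂)/(3EI) = θ_0, giving M_B = 9.799 kN·m (hogging).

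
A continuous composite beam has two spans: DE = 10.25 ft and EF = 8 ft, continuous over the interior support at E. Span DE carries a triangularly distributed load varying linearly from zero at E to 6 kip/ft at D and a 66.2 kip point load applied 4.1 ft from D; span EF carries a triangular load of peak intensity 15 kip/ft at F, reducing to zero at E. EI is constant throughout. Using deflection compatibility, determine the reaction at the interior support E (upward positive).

Release continuity at E by inserting a hinge; the redundant is the internal moment M_E. The primary structure is two simply-supported spans DE and EF.
Discontinuity in slope at E on the released structure — sum the simple-span end rotations:
  span DE: triangular load, peak 6: 7w₀L³/(360EI) = 125.6/EI
  span DE: point load 66.2 at a = 4.1: Pab(L + a)/(6LEI) = 389.5/EI
  span EF: triangular load, peak 15: 7w₀L³/(360EI) = 149.3/EI
  relative rotation θ_0 = (515.1 + 149.3)/EI = 664.5/EI
A unit hogging moment at E produces rotation L₁/(3EI) + L₂/(3EI) = 6.083/EI.
Slope continuity at E: θ_0 = M_E·6.083/EI, so M_E = 664.5/6.083 = 109.2 kip·ft (hogging).
Span DE, ΣM about D with M_E applied at E: R_E^{DE}·10.25 = 376.5 + 109.2, so R_E^{DE} = 47.39 kip and R_D = 96.95 − 47.39 = 49.56 kip.
Span EF, ΣM about F: R_E^{EF}·8 = 160 + 109.2, so R_E^{EF} = 33.65 kip and R_F = 60 − 33.65 = 26.35 kip.
R_E = 47.39 + 33.65 = 81.04 kip.

R_E = 81.04 kip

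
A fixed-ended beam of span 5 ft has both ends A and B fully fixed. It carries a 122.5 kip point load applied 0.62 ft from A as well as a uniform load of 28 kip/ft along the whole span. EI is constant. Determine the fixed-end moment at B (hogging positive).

M_B = 66.58 kip·ft

Release both end moments; the primary structure is a simply-supported span AB with redundants M_A and M_B.
On the primary (simply-supported) span, the end slopes from the loading are:
  at A: point load 122.5 at a = 0.62: Pab(L + b)/(6LEI) = 104/EI
  at B: point load 122.5 at a = 0.62: Pab(L + a)/(6LEI) = 62.32/EI
  at A: UDL 28: wL³/(24EI) = 145.8/EI
  at B: UDL 28: wL³/(24EI) = 145.8/EI
  θ_A0 = 249.8/EI,  θ_B0 = 208.2/EI
Flexibility coefficients: a unit moment at one end gives L/(3EI) there and L/(6EI) at the far end, so f₁₁ = f₂₂ = 1.667/EI and f₁₂ = f₂₁ = 0.8333/EI.
Compatibility — zero rotation at each built-in end:
  1.667 M_A + 0.8333 M_B = 249.8
  0.8333 M_A + 1.667 M_B = 208.2
Solving the pair gives M_A = 116.6 kip·ft and M_B = 66.58 kip·ft (hogging).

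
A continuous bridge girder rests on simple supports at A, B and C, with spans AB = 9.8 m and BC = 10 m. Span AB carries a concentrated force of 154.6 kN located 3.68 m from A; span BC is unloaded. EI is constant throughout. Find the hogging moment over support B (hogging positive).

Release continuity at B by inserting a hinge; the redundant is the internal moment M_B. The primary structure is two simply-supported spans AB and BC.
Discontinuity in slope at B on the released structure — sum the simple-span end rotations:
  span AB: point load 154.6 at a = 3.68: Pab(L + a)/(6LEI) = 798.2/EI
  relative rotation θ_0 = (798.2 + 0)/EI = 798.2/EI
A unit hogging moment at B produces rotation L₁/(3EI) + L₂/(3EI) = 6.6/EI.
Compatibility: M_B·(L₁+L₂)/(3EI) = θ_0, giving M_B = 120.9 kN·m (hogging).

M_B = 120.9 kN·m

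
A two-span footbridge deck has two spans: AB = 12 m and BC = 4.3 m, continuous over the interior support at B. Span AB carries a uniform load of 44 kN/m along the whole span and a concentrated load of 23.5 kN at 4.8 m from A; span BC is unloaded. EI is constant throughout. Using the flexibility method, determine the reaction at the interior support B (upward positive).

Release continuity at B by inserting a hinge; the redundant is the internal moment M_B. The primary structure is two simply-supported spans AB and BC.
End slopes at the hinge B, treating each span as simply supported:
  span AB: UDL 44: wL³/(24EI) = 3168/EI
  span AB: point load 23.5 at a = 4.8: Pab(L + a)/(6LEI) = 189.5/EI
  relative rotation θ_0 = (3358 + 0)/EI = 3358/EI
A unit hogging moment at B produces rotation L₁/(3EI) + L₂/(3EI) = 5.433/EI.
Slope continuity at B: θ_0 = M_B·5.433/EI, so M_B = 3358/5.433 = 617.9 kN·m (hogging).
Span AB, ΣM about A with M_B applied at B: R_B^{AB}·12 = 3281 + 617.9, so R_B^{AB} = 324.9 kN and R_A = 551.5 − 324.9 = 226.6 kN.
Span BC, ΣM about C: R_B^{BC}·4.3 = 0 + 617.9, so R_B^{BC} = 143.7 kN and R_C = 0 − 143.7 = -143.7 kN.
R_B = 324.9 + 143.7 = 468.6 kN.

R_B = 468.6 kN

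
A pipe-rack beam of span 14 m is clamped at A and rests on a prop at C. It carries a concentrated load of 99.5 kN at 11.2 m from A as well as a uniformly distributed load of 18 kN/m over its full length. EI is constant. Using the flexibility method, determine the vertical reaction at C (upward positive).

R_C = 164.5 kN

Choose R_C as the redundant. The primary structure is the cantilever fixed at A.
Downward deflection at the released point C due to the loads:
  point load 99.5 at a = 11.2: Pa²(3L − a)/(6EI) = 64071/EI
  UDL 18: wL⁴/(8EI) = 86436/EI
  δ_0 = 150507/EI
Tip deflection under a unit load at C: L³/(3EI) = 914.7/EI.
Compatibility at C: δ_0 − R_C·δ_{CC} = 0, so R_C = 150507/914.7 = 164.5 kN.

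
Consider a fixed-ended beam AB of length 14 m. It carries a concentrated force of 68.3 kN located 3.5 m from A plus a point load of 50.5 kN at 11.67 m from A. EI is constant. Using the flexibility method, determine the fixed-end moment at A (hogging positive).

Take the two fixed-end moments M_A, M_B as redundants; the released structure is the simple span AB.
On the primary (simply-supported) span, the end slopes from the loading are:
  at A: point load 68.3 at a = 3.5: Pab(L + b)/(6LEI) = 732.1/EI
  at B: point load 68.3 at a = 3.5: Pab(L + a)/(6LEI) = 522.9/EI
  at A: point load 50.5 at a = 11.67: Pab(L + b)/(6LEI) = 266.9/EI
  at B: point load 50.5 at a = 11.67: Pab(L + a)/(6LEI) = 419.6/EI
  θ_A0 = 999/EI,  θ_B0 = 942.6/EI
Flexibility coefficients: a unit moment at one end gives L/(3EI) there and L/(6EI) at the far end, so f₁₁ = f₂₂ = 4.667/EI and f₁₂ = f₂₁ = 2.333/EI.
Compatibility — zero rotation at each built-in end:
  4.667 M_A + 2.333 M_B = 999
  2.333 M_A + 4.667 M_B = 942.6
Solving the pair gives M_A = 150.8 kN·m and M_B = 126.6 kN·m (hogging).

M_A = 150.8 kN·m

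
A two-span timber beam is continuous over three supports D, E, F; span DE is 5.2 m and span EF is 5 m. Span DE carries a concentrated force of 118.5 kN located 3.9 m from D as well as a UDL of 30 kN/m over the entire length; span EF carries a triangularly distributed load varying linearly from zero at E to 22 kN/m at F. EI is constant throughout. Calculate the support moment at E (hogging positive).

M_E = 119 kN·m

Insert a hinge at E; M_E is the redundant, and each span becomes simply supported.
Discontinuity in slope at E on the released structure — sum the simple-span end rotations:
  span DE: point load 118.5 at a = 3.9: Pab(L + a)/(6LEI) = 175.2/EI
  span DE: UDL 30: wL³/(24EI) = 175.8/EI
  span EF: triangular load, peak 22: 7w₀L³/(360EI) = 53.47/EI
  relative rotation θ_0 = (351 + 53.47)/EI = 404.5/EI
A unit hogging moment at E produces rotation L₁/(3EI) + L₂/(3EI) = 3.4/EI.
Slope continuity at E: θ_0 = M_E·3.4/EI, so M_E = 404.5/3.4 = 119 kN·m (hogging).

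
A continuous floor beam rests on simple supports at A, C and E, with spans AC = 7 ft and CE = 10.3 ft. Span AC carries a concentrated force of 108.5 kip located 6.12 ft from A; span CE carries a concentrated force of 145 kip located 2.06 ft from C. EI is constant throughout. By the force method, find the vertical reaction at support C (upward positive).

Release continuity at C by inserting a hinge; the redundant is the internal moment M_C. The primary structure is two simply-supported spans AC and CE.
End slopes at the hinge C, treating each span as simply supported:
  span AC: point load 108.5 at a = 6.12: Pab(L + a)/(6LEI) = 182.5/EI
  span CE: point load 145 at a = 2.06: Pab(L + b)/(6LEI) = 738.4/EI
  relative rotation θ_0 = (182.5 + 738.4)/EI = 920.9/EI
A unit hogging moment at C produces rotation L₁/(3EI) + L₂/(3EI) = 5.767/EI.
Slope continuity at C: θ_0 = M_C·5.767/EI, so M_C = 920.9/5.767 = 159.7 kip·ft (hogging).
Span AC, ΣM about A with M_C applied at C: R_C^{AC}·7 = 664 + 159.7, so R_C^{AC} = 117.7 kip and R_A = 108.5 − 117.7 = -9.174 kip.
Span CE, ΣM about E: R_C^{CE}·10.3 = 1195 + 159.7, so R_C^{CE} = 131.5 kip and R_E = 145 − 131.5 = 13.5 kip.
R_C = 117.7 + 131.5 = 249.2 kip.

R_C = 249.2 kip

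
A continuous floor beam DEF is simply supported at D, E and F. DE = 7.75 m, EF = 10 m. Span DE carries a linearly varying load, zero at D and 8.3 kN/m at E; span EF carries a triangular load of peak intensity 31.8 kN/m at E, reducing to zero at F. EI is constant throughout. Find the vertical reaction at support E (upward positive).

Insert a hinge at E; M_E is the redundant, and each span becomes simply supported.
Rotations at E on the released spans (each span's end-slope, ×1/EI):
  span DE: triangular load, peak 8.3: w₀L³/(45EI) = 85.86/EI
  span EF: triangular load, peak 31.8: w₀L³/(45EI) = 706.7/EI
  relative rotation θ_0 = (85.86 + 706.7)/EI = 792.5/EI
A unit hogging moment at E produces rotation L₁/(3EI) + L₂/(3EI) = 5.917/EI.
Slope continuity at E: θ_0 = M_E·5.917/EI, so M_E = 792.5/5.917 = 133.9 kN·m (hogging).
Span DE, ΣM about D with M_E applied at E: R_E^{DE}·7.75 = 166.2 + 133.9, so R_E^{DE} = 38.73 kN and R_D = 32.16 − 38.73 = -6.563 kN.
Span EF, ΣM about F: R_E^{EF}·10 = 1060 + 133.9, so R_E^{EF} = 119.4 kN and R_F = 159 − 119.4 = 39.61 kN.
R_E = 38.73 + 119.4 = 158.1 kN.

R_E = 158.1 kN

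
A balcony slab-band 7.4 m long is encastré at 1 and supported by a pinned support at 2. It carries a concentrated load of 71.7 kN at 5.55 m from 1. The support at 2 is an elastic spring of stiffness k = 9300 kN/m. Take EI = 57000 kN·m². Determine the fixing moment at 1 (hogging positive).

Take the reaction at 2 as the redundant and release it; the primary structure is a cantilever fixed at 1.
Deflection at 2 on the released cantilever, summing each load's contribution:
  point load 71.7 at a = 5.55: Pa²(3L − a)/(6EI) = 6129/EI
Flexibility coefficient — unit upward force at 2: δ_{22} = L³/(3EI) = 135.1/EI.
With EI = 57000 kN·m²: δ_0 = 0.10752 m and δ_{22} = 0.00237 m/kN.
Compatibility — the spring shortens by R_2/k under the reaction it provides: δ_0 − R_2·δ_{22} = R_2/k. With 1/k = 0.000108 m/kN, R_2 = δ_0 / (δ_{22} + 1/k) = 0.10752 / (0.00237 + 0.000108) = 43.4 kN.
Moment equilibrium about 1: M_1 = Σ(load moments about 1) − R_2·L = 397.9 − 43.4×7.4 = 76.75 kN·m.

M_1 = 76.75 kN·m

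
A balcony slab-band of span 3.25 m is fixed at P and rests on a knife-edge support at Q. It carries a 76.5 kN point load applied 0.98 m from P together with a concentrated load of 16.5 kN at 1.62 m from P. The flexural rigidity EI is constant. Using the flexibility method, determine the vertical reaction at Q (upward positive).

Release the roller at Q. Primary structure: cantilever fixed at P.
Free-end deflection of the primary structure under the applied loading (downward +):
  point load 76.5 at a = 0.98: Pa²(3L − a)/(6EI) = 107.4/EI
  point load 16.5 at a = 1.62: Pa²(3L − a)/(6EI) = 58.68/EI
  δ_0 = 166.1/EI
Flexibility coefficient — unit upward force at Q: δ_{QQ} = L³/(3EI) = 11.44/EI.
The prop prevents deflection at Q: R_Q = δ_0/δ_{QQ} = 166.1/11.44 = 14.51 kN.

R_Q = 14.51 kN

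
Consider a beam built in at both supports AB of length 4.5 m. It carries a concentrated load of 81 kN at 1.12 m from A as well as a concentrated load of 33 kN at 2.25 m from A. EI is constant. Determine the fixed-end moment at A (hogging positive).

Take the two fixed-end moments M_A, M_B as redundants; the released structure is the simple span AB.
End rotations of the released simple span under the applied load (×1/EI):
  at A: point load 81 at a = 1.12: Pab(L + b)/(6LEI) = 89.49/EI
  at B: point load 81 at a = 1.12: Pab(L + a)/(6LEI) = 63.83/EI
  at A: point load 33 at a = 2.25: Pab(L + b)/(6LEI) = 41.77/EI
  at B: point load 33 at a = 2.25: Pab(L + a)/(6LEI) = 41.77/EI
  θ_A0 = 131.3/EI,  θ_B0 = 105.6/EI
Flexibility coefficients: a unit moment at one end gives L/(3EI) there and L/(6EI) at the far end, so f₁₁ = f₂₂ = 1.5/EI and f₁₂ = f₂₁ = 0.75/EI.
Compatibility — zero rotation at each built-in end:
  1.5 M_A + 0.75 M_B = 131.3
  0.75 M_A + 1.5 M_B = 105.6
Solving the pair gives M_A = 69.74 kN·m and M_B = 35.52 kN·m (hogging).

M_A = 69.74 kN·m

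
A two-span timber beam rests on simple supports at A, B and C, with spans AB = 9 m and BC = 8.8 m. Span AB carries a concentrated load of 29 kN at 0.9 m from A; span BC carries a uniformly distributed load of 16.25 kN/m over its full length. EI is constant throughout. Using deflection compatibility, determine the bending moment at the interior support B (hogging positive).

M_B = 84.3 kN·m

Release continuity at B by inserting a hinge; the redundant is the internal moment M_B. The primary structure is two simply-supported spans AB and BC.
End slopes at the hinge B, treating each span as simply supported:
  span AB: point load 29 at a = 0.9: Pab(L + a)/(6LEI) = 38.76/EI
  span BC: UDL 16.25: wL³/(24EI) = 461.4/EI
  relative rotation θ_0 = (38.76 + 461.4)/EI = 500.2/EI
A unit hogging moment at B produces rotation L₁/(3EI) + L₂/(3EI) = 5.933/EI.
Slope continuity at B: θ_0 = M_B·5.933/EI, so M_B = 500.2/5.933 = 84.3 kN·m (hogging).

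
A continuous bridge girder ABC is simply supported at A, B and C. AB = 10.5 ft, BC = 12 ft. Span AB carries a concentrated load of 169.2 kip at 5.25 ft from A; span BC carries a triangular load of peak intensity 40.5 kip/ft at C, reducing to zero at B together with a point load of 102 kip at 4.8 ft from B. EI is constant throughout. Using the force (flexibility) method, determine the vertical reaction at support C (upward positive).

Insert a hinge at B; M_B is the redundant, and each span becomes simply supported.
End slopes at the hinge B, treating each span as simply supported:
  span AB: point load 169.2 at a = 5.25: Pab(L + a)/(6LEI) = 1166/EI
  span BC: triangular load, peak 40.5: 7w₀L³/(360EI) = 1361/EI
  span BC: point load 102 at a = 4.8: Pab(L + b)/(6LEI) = 940/EI
  relative rotation θ_0 = (1166 + 2301)/EI = 3467/EI
A unit hogging moment at B produces rotation L₁/(3EI) + L₂/(3EI) = 7.5/EI.
Compatibility: M_B·(L₁+L₂)/(3EI) = θ_0, giving M_B = 462.2 kip·ft (hogging).
Span BC, ΣM about C: R_B^{BC}·12 = 1706 + 462.2, so R_B^{BC} = 180.7 kip and R_C = 345 − 180.7 = 164.3 kip.

R_C = 164.3 kip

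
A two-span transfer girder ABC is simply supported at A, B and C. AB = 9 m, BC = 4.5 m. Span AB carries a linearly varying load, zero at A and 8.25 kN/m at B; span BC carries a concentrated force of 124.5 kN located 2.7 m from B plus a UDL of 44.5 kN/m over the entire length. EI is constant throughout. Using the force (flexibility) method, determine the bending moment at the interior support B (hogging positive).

Take M_B as the redundant. Released structure: two simple spans AB and BC with a hinge at B.
Rotations at B on the released spans (each span's end-slope, ×1/EI):
  span AB: triangular load, peak 8.25: w₀L³/(45EI) = 133.7/EI
  span BC: point load 124.5 at a = 2.7: Pab(L + b)/(6LEI) = 141.2/EI
  span BC: UDL 44.5: wL³/(24EI) = 169/EI
  relative rotation θ_0 = (133.7 + 310.1)/EI = 443.8/EI
A unit hogging moment at B produces rotation L₁/(3EI) + L₂/(3EI) = 4.5/EI.
Slope continuity at B: θ_0 = M_B·4.5/EI, so M_B = 443.8/4.5 = 98.62 kN·m (hogging).

M_B = 98.62 kN·m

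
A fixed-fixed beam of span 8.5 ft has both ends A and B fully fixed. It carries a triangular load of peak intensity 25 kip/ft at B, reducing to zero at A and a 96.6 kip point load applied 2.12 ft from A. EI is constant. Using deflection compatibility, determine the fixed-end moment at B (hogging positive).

M_B = 128.7 kip·ft

Take the two fixed-end moments M_A, M_B as redundants; the released structure is the simple span AB.
On the primary (simply-supported) span, the end slopes from the loading are:
  at A: triangular load, peak 25: 7w₀L³/(360EI) = 298.5/EI
  at B: triangular load, peak 25: w₀L³/(45EI) = 341.2/EI
  at A: point load 96.6 at a = 2.12: Pab(L + b)/(6LEI) = 381.2/EI
  at B: point load 96.6 at a = 2.12: Pab(L + a)/(6LEI) = 272.1/EI
  θ_A0 = 679.7/EI,  θ_B0 = 613.3/EI
Flexibility coefficients: a unit moment at one end gives L/(3EI) there and L/(6EI) at the far end, so f₁₁ = f₂₂ = 2.833/EI and f₁₂ = f₂₁ = 1.417/EI.
Compatibility — zero rotation at each built-in end:
  2.833 M_A + 1.417 M_B = 679.7
  1.417 M_A + 2.833 M_B = 613.3
Solving the pair gives M_A = 175.6 kip·ft and M_B = 128.7 kip·ft (hogging).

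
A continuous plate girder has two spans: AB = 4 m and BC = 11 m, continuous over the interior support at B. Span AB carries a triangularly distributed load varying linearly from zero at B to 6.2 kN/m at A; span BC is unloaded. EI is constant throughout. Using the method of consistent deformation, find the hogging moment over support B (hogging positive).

Insert a hinge at B; M_B is the redundant, and each span becomes simply supported.
Rotations at B on the released spans (each span's end-slope, ×1/EI):
  span AB: triangular load, peak 6.2: 7w₀L³/(360EI) = 7.716/EI
  relative rotation θ_0 = (7.716 + 0)/EI = 7.716/EI
A unit hogging moment at B produces rotation L₁/(3EI) + L₂/(3EI) = 5/EI.
Compatibility: M_B·(L₁+L₂)/(3EI) = θ_0, giving M_B = 1.543 kN·m (hogging).

M_B = 1.543 kN·m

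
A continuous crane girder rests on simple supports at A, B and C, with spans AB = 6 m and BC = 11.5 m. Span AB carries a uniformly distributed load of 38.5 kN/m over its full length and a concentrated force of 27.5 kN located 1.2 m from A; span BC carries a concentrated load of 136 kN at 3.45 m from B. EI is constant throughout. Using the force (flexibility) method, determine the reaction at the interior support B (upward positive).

Release continuity at B by inserting a hinge; the redundant is the internal moment M_B. The primary structure is two simply-supported spans AB and BC.
End slopes at the hinge B, treating each span as simply supported:
  span AB: UDL 38.5: wL³/(24EI) = 346.5/EI
  span AB: point load 27.5 at a = 1.2: Pab(L + a)/(6LEI) = 31.68/EI
  span BC: point load 136 at a = 3.45: Pab(L + b)/(6LEI) = 1070/EI
  relative rotation θ_0 = (378.2 + 1070)/EI = 1448/EI
A unit hogging moment at B produces rotation L₁/(3EI) + L₂/(3EI) = 5.833/EI.
Compatibility: M_B·(L₁+L₂)/(3EI) = θ_0, giving M_B = 248.3 kN·m (hogging).
Span AB, ΣM about A with M_B applied at B: R_B^{AB}·6 = 726 + 248.3, so R_B^{AB} = 162.4 kN and R_A = 258.5 − 162.4 = 96.12 kN.
Span BC, ΣM about C: R_B^{BC}·11.5 = 1095 + 248.3, so R_B^{BC} = 116.8 kN and R_C = 136 − 116.8 = 19.21 kN.
R_B = 162.4 + 116.8 = 279.2 kN.

R_B = 279.2 kN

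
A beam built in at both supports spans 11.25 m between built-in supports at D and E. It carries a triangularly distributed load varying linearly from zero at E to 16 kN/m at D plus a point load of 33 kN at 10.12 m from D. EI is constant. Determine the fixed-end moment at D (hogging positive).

Take the two fixed-end moments M_D, M_E as redundants; the released structure is the simple span DE.
End rotations of the released simple span under the applied load (×1/EI):
  at D: triangular load, peak 16: w₀L³/(45EI) = 506.2/EI
  at E: triangular load, peak 16: 7w₀L³/(360EI) = 443/EI
  at D: point load 33 at a = 10.12: Pab(L + b)/(6LEI) = 69.21/EI
  at E: point load 33 at a = 10.12: Pab(L + a)/(6LEI) = 119.5/EI
  θ_D0 = 575.5/EI,  θ_E0 = 562.4/EI
Flexibility coefficients: a unit moment at one end gives L/(3EI) there and L/(6EI) at the far end, so f₁₁ = f₂₂ = 3.75/EI and f₁₂ = f₂₁ = 1.875/EI.
Compatibility — zero rotation at each built-in end:
  3.75 M_D + 1.875 M_E = 575.5
  1.875 M_D + 3.75 M_E = 562.4
Solving the pair gives M_D = 104.6 kN·m and M_E = 97.68 kN·m (hogging).

M_D = 104.6 kN·m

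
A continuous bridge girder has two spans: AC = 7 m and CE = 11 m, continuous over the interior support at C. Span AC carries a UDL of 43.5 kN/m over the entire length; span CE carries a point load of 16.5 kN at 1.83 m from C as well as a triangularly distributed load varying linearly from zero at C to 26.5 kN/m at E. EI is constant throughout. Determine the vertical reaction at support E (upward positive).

R_E = 78.82 kN

Release continuity at C by inserting a hinge; the redundant is the internal moment M_C. The primary structure is two simply-supported spans AC and CE.
End slopes at the hinge C, treating each span as simply supported:
  span AC: UDL 43.5: wL³/(24EI) = 621.7/EI
  span CE: point load 16.5 at a = 1.83: Pab(L + b)/(6LEI) = 84.62/EI
  span CE: triangular load, peak 26.5: 7w₀L³/(360EI) = 685.8/EI
  relative rotation θ_0 = (621.7 + 770.5)/EI = 1392/EI
A unit hogging moment at C produces rotation L₁/(3EI) + L₂/(3EI) = 6/EI.
Compatibility: M_C·(L₁+L₂)/(3EI) = θ_0, giving M_C = 232 kN·m (hogging).
Span CE, ΣM about E: R_C^{CE}·11 = 685.7 + 232, so R_C^{CE} = 83.43 kN and R_E = 162.2 − 83.43 = 78.82 kN.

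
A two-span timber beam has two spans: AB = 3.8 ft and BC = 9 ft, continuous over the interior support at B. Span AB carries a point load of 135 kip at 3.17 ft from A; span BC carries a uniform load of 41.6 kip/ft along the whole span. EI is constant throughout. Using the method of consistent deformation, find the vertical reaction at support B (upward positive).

Insert a hinge at B; M_B is the redundant, and each span becomes simply supported.
Rotations at B on the released spans (each span's end-slope, ×1/EI):
  span AB: point load 135 at a = 3.17: Pab(L + a)/(6LEI) = 82.42/EI
  span BC: UDL 41.6: wL³/(24EI) = 1264/EI
  relative rotation θ_0 = (82.42 + 1264)/EI = 1346/EI
A unit hogging moment at B produces rotation L₁/(3EI) + L₂/(3EI) = 4.267/EI.
Compatibility: M_B·(L₁+L₂)/(3EI) = θ_0, giving M_B = 315.5 kip·ft (hogging).
Span AB, ΣM about A with M_B applied at B: R_B^{AB}·3.8 = 427.9 + 315.5, so R_B^{AB} = 195.6 kip and R_A = 135 − 195.6 = -60.64 kip.
Span BC, ΣM about C: R_B^{BC}·9 = 1685 + 315.5, so R_B^{BC} = 222.3 kip and R_C = 374.4 − 222.3 = 152.1 kip.
R_B = 195.6 + 222.3 = 417.9 kip.

R_B = 417.9 kip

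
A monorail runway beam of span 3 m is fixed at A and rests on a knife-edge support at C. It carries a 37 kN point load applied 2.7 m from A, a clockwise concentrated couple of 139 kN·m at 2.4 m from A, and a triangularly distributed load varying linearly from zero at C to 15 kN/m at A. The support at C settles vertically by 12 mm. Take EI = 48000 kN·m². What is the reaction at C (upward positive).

Take the reaction at C as the redundant and release it; the primary structure is a cantilever fixed at A.
Primary-structure tip deflection at C by superposition:
  point load 37 at a = 2.7: Pa²(3L − a)/(6EI) = 283.2/EI
  clockwise couple 139 at a = 2.4: M₀a(2L − a)/(2EI) = 600.5/EI
  triangular load, peak 15 at the fixed end: w₀L⁴/(30EI) = 40.5/EI
  δ_0 = 924.2/EI
Flexibility coefficient — unit upward force at C: δ_{CC} = L³/(3EI) = 9/EI.
With EI = 48000 kN·m²: δ_0 = 0.019254 m and δ_{CC} = 0.000188 m/kN.
Compatibility — the beam at C must follow the support down by 0.012 m: δ_0 − R_C·δ_{CC} = 0.012, so R_C = (0.019254 − 0.012)/0.000188 = 38.69 kN.

R_C = 38.69 kN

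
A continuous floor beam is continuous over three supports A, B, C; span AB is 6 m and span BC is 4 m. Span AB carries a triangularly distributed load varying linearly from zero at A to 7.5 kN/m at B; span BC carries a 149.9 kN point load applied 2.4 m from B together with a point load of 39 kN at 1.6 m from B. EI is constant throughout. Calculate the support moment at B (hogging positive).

M_B = 63.07 kN·m

Insert a hinge at B; M_B is the redundant, and each span becomes simply supported.
End slopes at the hinge B, treating each span as simply supported:
  span AB: triangular load, peak 7.5: w₀L³/(45EI) = 36/EI
  span BC: point load 149.9 at a = 2.4: Pab(L + b)/(6LEI) = 134.3/EI
  span BC: point load 39 at a = 1.6: Pab(L + b)/(6LEI) = 39.94/EI
  relative rotation θ_0 = (36 + 174.2)/EI = 210.2/EI
A unit hogging moment at B produces rotation L₁/(3EI) + L₂/(3EI) = 3.333/EI.
Slope continuity at B: θ_0 = M_B·3.333/EI, so M_B = 210.2/3.333 = 63.07 kN·m (hogging).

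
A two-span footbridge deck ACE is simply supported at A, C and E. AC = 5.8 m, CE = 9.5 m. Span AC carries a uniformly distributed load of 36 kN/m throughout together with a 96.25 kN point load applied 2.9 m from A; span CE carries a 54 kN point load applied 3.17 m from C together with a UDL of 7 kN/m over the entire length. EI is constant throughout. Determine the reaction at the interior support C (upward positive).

R_C = 278.7 kN

Take M_C as the redundant. Released structure: two simple spans AC and CE with a hinge at C.
End slopes at the hinge C, treating each span as simply supported:
  span AC: UDL 36: wL³/(24EI) = 292.7/EI
  span AC: point load 96.25 at a = 2.9: Pab(L + a)/(6LEI) = 202.4/EI
  span CE: point load 54 at a = 3.17: Pab(L + b)/(6LEI) = 300.9/EI
  span CE: UDL 7: wL³/(24EI) = 250.1/EI
  relative rotation θ_0 = (495 + 551)/EI = 1046/EI
A unit hogging moment at C produces rotation L₁/(3EI) + L₂/(3EI) = 5.1/EI.
Slope continuity at C: θ_0 = M_C·5.1/EI, so M_C = 1046/5.1 = 205.1 kN·m (hogging).
Span AC, ΣM about A with M_C applied at C: R_C^{AC}·5.8 = 884.6 + 205.1, so R_C^{AC} = 187.9 kN and R_A = 305.1 − 187.9 = 117.2 kN.
Span CE, ΣM about E: R_C^{CE}·9.5 = 657.7 + 205.1, so R_C^{CE} = 90.82 kN and R_E = 120.5 − 90.82 = 29.68 kN.
R_C = 187.9 + 90.82 = 278.7 kN.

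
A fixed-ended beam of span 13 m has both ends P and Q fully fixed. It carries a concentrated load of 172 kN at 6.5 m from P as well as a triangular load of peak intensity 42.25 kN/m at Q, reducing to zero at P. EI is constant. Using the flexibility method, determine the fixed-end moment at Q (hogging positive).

M_Q = 636.5 kN·m

Release both end moments; the primary structure is a simply-supported span PQ with redundants M_P and M_Q.
On the primary (simply-supported) span, the end slopes from the loading are:
  at P: point load 172 at a = 6.5: Pab(L + b)/(6LEI) = 1817/EI
  at Q: point load 172 at a = 6.5: Pab(L + a)/(6LEI) = 1817/EI
  at P: triangular load, peak 42.25: 7w₀L³/(360EI) = 1805/EI
  at Q: triangular load, peak 42.25: w₀L³/(45EI) = 2063/EI
  θ_P0 = 3622/EI,  θ_Q0 = 3879/EI
Flexibility coefficients: a unit moment at one end gives L/(3EI) there and L/(6EI) at the far end, so f₁₁ = f₂₂ = 4.333/EI and f₁₂ = f₂₁ = 2.167/EI.
Compatibility — zero rotation at each built-in end:
  4.333 M_P + 2.167 M_Q = 3622
  2.167 M_P + 4.333 M_Q = 3879
Solving the pair gives M_P = 517.5 kN·m and M_Q = 636.5 kN·m (hogging).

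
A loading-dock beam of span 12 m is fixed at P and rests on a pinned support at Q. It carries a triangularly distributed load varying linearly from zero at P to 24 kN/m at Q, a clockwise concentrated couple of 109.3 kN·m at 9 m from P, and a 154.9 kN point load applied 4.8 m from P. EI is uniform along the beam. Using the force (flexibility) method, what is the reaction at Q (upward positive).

Release the roller at Q. Primary structure: cantilever fixed at P.
Downward deflection at the released point Q due to the loads:
  triangular load, peak 24 at the free end: 11w₀L⁴/(120EI) = 45619/EI
  clockwise couple 109.3 at a = 9: M₀a(2L − a)/(2EI) = 7378/EI
  point load 154.9 at a = 4.8: Pa²(3L − a)/(6EI) = 18558/EI
  δ_0 = 71555/EI
Tip deflection under a unit load at Q: L³/(3EI) = 576/EI.
Compatibility at Q: δ_0 − R_Q·δ_{QQ} = 0, so R_Q = 71555/576 = 124.2 kN.

R_Q = 124.2 kN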